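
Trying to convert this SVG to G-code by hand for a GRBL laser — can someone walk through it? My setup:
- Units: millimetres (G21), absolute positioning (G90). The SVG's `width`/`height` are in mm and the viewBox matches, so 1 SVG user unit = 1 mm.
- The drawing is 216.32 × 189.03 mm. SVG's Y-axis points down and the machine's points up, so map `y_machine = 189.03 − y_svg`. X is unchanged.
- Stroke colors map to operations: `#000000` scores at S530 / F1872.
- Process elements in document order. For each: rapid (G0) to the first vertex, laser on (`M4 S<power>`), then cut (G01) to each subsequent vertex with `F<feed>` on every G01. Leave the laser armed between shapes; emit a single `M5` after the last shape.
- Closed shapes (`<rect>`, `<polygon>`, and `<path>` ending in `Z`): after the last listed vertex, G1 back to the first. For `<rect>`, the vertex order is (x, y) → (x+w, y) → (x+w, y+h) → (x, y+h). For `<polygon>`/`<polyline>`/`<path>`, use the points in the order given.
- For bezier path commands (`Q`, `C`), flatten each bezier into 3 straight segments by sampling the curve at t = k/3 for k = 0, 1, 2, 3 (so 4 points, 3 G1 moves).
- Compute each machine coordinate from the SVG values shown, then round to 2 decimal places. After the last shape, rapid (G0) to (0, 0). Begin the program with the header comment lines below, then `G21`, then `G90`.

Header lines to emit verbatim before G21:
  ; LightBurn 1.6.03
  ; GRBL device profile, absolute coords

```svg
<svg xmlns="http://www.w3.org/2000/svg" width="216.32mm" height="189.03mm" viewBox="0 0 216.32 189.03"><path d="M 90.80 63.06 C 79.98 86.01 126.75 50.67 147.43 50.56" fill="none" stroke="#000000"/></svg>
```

; LightBurn 1.6.03
; GRBL device profile, absolute coords
G21
G90
G0 X90.80 Y125.97
M4 S530
G01 X96.08 Y118.99 F1872
G01 X121.15 Y130.08 F1872
G01 X147.43 Y138.47 F1872
M5
G0 X0.00 Y0.00

1 u = 1 mm; y_m = 189.03 − y.

[1] `<path>` cubic bezier, #000000→score S530 F1872: (90.80,125.97) → (96.08,118.99) → (121.15,130.08) → (147.43,138.47)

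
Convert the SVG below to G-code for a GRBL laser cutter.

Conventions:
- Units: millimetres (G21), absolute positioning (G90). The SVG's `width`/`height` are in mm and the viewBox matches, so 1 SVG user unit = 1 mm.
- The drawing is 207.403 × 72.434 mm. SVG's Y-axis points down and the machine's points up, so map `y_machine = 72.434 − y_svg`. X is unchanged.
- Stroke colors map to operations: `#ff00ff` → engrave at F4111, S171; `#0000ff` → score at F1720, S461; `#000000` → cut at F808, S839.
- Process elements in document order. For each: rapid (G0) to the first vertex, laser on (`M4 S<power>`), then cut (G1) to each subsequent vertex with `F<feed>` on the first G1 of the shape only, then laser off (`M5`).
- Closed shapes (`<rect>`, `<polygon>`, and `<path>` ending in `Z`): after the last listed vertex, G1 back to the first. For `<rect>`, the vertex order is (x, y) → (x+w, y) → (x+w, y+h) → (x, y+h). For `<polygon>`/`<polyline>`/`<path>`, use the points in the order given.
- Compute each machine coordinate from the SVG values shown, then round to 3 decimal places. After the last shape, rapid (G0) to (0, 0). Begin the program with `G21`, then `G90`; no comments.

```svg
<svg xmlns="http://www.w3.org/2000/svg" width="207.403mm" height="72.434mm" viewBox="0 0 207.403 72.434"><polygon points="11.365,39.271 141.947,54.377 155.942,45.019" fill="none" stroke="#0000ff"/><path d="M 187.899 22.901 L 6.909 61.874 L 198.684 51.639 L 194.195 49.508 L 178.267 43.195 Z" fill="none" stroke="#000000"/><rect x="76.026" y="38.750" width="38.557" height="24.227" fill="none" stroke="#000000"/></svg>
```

G21
G90
G0 X11.365 Y33.163
M4 S461
G1 X141.947 Y18.057 F1720
G1 X155.942 Y27.415
G1 X11.365 Y33.163
M5
G0 X187.899 Y49.533
M4 S839
G1 X6.909 Y10.560 F808
G1 X198.684 Y20.795
G1 X194.195 Y22.926
G1 X178.267 Y29.239
G1 X187.899 Y49.533
M5
G0 X76.026 Y33.684
M4 S839
G1 X114.583 Y33.684 F808
G1 X114.583 Y9.457
G1 X76.026 Y9.457
G1 X76.026 Y33.684
M5
G0 X0.000 Y0.000

Since the viewBox matches the mm dimensions, user units are millimetres directly. The only transform is the Y-flip y_m = 72.434 − y_svg.

Shape 1 is a closed polygon drawn with `<polygon>`. Its stroke #0000ff means score at S461, F1720. After flipping Y the toolpath is (11.365,33.163) → (141.947,18.057) → (155.942,27.415) → (11.365,33.163), returning to the start.

Shape 2 is a closed polygon drawn with `<path>`. Its stroke #000000 means cut at S839, F808. After flipping Y the toolpath is (187.899,49.533) → (6.909,10.560) → (198.684,20.795) → (194.195,22.926) → (178.267,29.239) → (187.899,49.533), returning to the start.

Shape 3 is a rectangle drawn with `<rect>`. Its stroke #000000 means cut at S839, F808. After flipping Y the toolpath is (76.026,33.684) → (114.583,33.684) → (114.583,9.457) → (76.026,9.457) → (76.026,33.684), returning to the start.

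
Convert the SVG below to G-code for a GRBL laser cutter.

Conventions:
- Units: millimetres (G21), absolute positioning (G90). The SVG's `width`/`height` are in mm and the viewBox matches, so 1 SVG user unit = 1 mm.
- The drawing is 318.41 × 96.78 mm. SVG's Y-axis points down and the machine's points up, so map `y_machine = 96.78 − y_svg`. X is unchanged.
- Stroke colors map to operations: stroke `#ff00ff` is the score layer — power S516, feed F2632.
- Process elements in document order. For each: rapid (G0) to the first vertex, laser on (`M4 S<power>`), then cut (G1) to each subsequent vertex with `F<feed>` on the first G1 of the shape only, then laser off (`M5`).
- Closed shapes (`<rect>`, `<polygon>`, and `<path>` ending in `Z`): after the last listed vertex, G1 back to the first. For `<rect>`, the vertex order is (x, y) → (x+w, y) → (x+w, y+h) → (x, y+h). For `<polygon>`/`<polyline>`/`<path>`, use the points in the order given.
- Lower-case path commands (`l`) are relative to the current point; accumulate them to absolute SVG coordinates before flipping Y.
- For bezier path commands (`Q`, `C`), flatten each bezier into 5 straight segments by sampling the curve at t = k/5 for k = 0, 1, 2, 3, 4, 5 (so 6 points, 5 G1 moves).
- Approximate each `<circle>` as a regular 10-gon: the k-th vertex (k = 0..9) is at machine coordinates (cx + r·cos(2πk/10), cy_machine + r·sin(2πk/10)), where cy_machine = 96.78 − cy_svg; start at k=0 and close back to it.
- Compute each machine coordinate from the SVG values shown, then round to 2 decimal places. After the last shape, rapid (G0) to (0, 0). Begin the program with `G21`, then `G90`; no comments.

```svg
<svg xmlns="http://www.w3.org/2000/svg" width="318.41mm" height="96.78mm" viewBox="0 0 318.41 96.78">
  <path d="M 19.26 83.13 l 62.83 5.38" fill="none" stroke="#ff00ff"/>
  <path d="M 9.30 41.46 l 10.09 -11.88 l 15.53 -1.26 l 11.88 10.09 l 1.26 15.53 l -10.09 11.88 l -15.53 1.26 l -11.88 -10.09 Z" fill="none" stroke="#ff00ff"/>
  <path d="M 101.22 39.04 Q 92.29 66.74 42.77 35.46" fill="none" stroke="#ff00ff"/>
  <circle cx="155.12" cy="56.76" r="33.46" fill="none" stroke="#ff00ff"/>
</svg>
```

G21
G90
G0 X19.26 Y13.65
M4 S516
G1 X82.09 Y8.27 F2632
M5
G0 X9.30 Y55.32
M4 S516
G1 X19.39 Y67.20 F2632
G1 X34.92 Y68.46
G1 X46.80 Y58.37
G1 X48.06 Y42.84
G1 X37.97 Y30.96
G1 X22.44 Y29.70
G1 X10.56 Y39.79
G1 X9.30 Y55.32
M5
G0 X101.22 Y57.74
M4 S516
G1 X96.02 Y49.02 F2632
G1 X87.58 Y45.02
G1 X75.89 Y45.73
G1 X60.95 Y51.17
G1 X42.77 Y61.32
M5
G0 X188.58 Y40.02
M4 S516
G1 X182.19 Y59.69 F2632
G1 X165.46 Y71.84
G1 X144.78 Y71.84
G1 X128.05 Y59.69
G1 X121.66 Y40.02
G1 X128.05 Y20.35
G1 X144.78 Y8.20
G1 X165.46 Y8.20
G1 X182.19 Y20.35
G1 X188.58 Y40.02
M5
G0 X0.00 Y0.00

viewBox `0 0 318.41 96.78` with mm width/height → 1 unit = 1 mm. Flip: y_m = 96.78 − y_svg.

**Shape 1** — `<path>` line segment, stroke `#ff00ff` → score (S516, F2632). Machine vertices: (19.26,13.65) → (82.09,8.27). Open path.

**Shape 2** — `<path>` regular polygon, stroke `#ff00ff` → score (S516, F2632). Machine vertices: (9.30,55.32) → (19.39,67.20) → (34.92,68.46) → (46.80,58.37) → (48.06,42.84) → (37.97,30.96) → (22.44,29.70) → (10.56,39.79) → (9.30,55.32). Closed: final G1 returns to the first vertex.

**Shape 3** — `<path>` quadratic bezier, stroke `#ff00ff` → score (S516, F2632). Control points (SVG): P0=(101.22,39.04), P1=(92.29,66.74), P2=(42.77,35.46); sampled at t=k/5. Machine vertices: (101.22,57.74) → (96.02,49.02) → (87.58,45.02) → (75.89,45.73) → (60.95,51.17) → (42.77,61.32). Open path.

**Shape 4** — `<circle>` circle, stroke `#ff00ff` → score (S516, F2632). Machine vertices: (188.58,40.02) → (182.19,59.69) → (165.46,71.84) → (144.78,71.84) → (128.05,59.69) → (121.66,40.02) → (128.05,20.35) → (144.78,8.20) → (165.46,8.20) → (182.19,20.35) → (188.58,40.02). Closed: final G1 returns to the first vertex.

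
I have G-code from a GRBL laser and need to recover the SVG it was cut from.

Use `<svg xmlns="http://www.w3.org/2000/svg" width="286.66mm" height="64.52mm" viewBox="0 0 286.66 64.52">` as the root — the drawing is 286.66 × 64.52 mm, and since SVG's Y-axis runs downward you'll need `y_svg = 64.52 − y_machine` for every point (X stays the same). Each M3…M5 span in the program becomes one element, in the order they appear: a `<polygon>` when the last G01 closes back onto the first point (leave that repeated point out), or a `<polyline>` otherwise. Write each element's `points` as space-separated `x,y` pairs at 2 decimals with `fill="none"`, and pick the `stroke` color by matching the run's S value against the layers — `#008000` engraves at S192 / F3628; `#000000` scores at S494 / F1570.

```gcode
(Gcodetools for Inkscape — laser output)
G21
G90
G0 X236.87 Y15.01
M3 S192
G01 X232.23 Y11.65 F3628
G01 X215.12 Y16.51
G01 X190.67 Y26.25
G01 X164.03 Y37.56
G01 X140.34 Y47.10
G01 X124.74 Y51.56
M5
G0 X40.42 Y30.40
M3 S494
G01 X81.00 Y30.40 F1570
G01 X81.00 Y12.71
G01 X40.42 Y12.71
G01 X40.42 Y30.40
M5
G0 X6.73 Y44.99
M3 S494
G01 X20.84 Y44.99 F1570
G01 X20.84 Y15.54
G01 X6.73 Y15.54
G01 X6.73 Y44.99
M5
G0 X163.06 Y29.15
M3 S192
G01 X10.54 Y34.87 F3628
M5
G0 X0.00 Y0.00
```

<svg xmlns="http://www.w3.org/2000/svg" width="286.66mm" height="64.52mm" viewBox="0 0 286.66 64.52">
  <polyline points="236.87,49.51 232.23,52.87 215.12,48.01 190.67,38.27 164.03,26.96 140.34,17.42 124.74,12.96" fill="none" stroke="#008000"/>
  <polygon points="40.42,34.12 81.00,34.12 81.00,51.81 40.42,51.81" fill="none" stroke="#000000"/>
  <polygon points="6.73,19.53 20.84,19.53 20.84,48.98 6.73,48.98" fill="none" stroke="#000000"/>
  <polyline points="163.06,35.37 10.54,29.65" fill="none" stroke="#008000"/>
</svg>

Each laser-on run becomes one SVG element. Flip Y back into SVG space with y_svg = 64.52 − y_machine.

Run 1: the run's S192 means `#008000` (engrave). The run is open, so emit a `<polyline>` with points (Y-flipped): 236.87,49.51 232.23,52.87 215.12,48.01 190.67,38.27 164.03,26.96 140.34,17.42 124.74,12.96.

Run 2: power S494 maps to stroke `#000000` (score). The run returns to its start, so emit a `<polygon>` with points (Y-flipped): 40.42,34.12 81.00,34.12 81.00,51.81 40.42,51.81.

Run 3: the run's S494 means `#000000` (score). The run returns to its start, so emit a `<polygon>` with points (Y-flipped): 6.73,19.53 20.84,19.53 20.84,48.98 6.73,48.98.

Run 4: S192 ⇒ engrave layer `#008000`. The run is open, so emit a `<polyline>` with points (Y-flipped): 163.06,35.37 10.54,29.65.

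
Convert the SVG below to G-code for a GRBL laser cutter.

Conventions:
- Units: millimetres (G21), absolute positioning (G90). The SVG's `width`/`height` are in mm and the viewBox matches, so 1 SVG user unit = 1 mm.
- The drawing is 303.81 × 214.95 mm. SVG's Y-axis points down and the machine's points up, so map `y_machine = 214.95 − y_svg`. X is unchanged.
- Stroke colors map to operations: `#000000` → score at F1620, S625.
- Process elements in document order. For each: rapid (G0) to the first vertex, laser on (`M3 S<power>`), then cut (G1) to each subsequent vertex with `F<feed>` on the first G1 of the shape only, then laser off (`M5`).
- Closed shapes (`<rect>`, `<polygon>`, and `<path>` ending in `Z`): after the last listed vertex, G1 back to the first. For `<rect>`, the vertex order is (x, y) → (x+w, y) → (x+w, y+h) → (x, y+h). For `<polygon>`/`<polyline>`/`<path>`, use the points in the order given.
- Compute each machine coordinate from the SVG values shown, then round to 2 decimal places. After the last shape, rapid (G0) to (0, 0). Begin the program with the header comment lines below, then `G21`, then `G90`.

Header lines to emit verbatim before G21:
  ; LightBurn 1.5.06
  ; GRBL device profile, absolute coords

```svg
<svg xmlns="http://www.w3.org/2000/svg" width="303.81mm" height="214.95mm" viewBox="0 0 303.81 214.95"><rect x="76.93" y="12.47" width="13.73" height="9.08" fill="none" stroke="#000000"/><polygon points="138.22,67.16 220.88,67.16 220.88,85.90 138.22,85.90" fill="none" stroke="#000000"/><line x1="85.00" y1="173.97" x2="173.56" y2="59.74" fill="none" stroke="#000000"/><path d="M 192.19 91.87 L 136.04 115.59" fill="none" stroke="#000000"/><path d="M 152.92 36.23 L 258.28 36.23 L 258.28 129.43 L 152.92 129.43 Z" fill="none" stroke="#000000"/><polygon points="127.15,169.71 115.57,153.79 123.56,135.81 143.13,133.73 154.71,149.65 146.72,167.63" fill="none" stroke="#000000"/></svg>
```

; LightBurn 1.5.06
; GRBL device profile, absolute coords
G21
G90
G0 X76.93 Y202.48
M3 S625
G1 X90.66 Y202.48 F1620
G1 X90.66 Y193.40
G1 X76.93 Y193.40
G1 X76.93 Y202.48
M5
G0 X138.22 Y147.79
M3 S625
G1 X220.88 Y147.79 F1620
G1 X220.88 Y129.05
G1 X138.22 Y129.05
G1 X138.22 Y147.79
M5
G0 X85.00 Y40.98
M3 S625
G1 X173.56 Y155.21 F1620
M5
G0 X192.19 Y123.08
M3 S625
G1 X136.04 Y99.36 F1620
M5
G0 X152.92 Y178.72
M3 S625
G1 X258.28 Y178.72 F1620
G1 X258.28 Y85.52
G1 X152.92 Y85.52
G1 X152.92 Y178.72
M5
G0 X127.15 Y45.24
M3 S625
G1 X115.57 Y61.16 F1620
G1 X123.56 Y79.14
G1 X143.13 Y81.22
G1 X154.71 Y65.30
G1 X146.72 Y47.32
G1 X127.15 Y45.24
M5
G0 X0.00 Y0.00

1 u = 1 mm; y_m = 214.95 − y.

[1] `<rect>` rectangle, #000000→score S625 F1620: (76.93,202.48) → (90.66,202.48) → (90.66,193.40) → (76.93,193.40) → (76.93,202.48) (closed)

[2] `<polygon>` rectangle, #000000→score S625 F1620: (138.22,147.79) → (220.88,147.79) → (220.88,129.05) → (138.22,129.05) → (138.22,147.79) (closed)

[3] `<line>` line segment, #000000→score S625 F1620: (85.00,40.98) → (173.56,155.21)

[4] `<path>` line segment, #000000→score S625 F1620: (192.19,123.08) → (136.04,99.36)

[5] `<path>` rectangle, #000000→score S625 F1620: (152.92,178.72) → (258.28,178.72) → (258.28,85.52) → (152.92,85.52) → (152.92,178.72) (closed)

[6] `<polygon>` regular polygon, #000000→score S625 F1620: (127.15,45.24) → (115.57,61.16) → (123.56,79.14) → (143.13,81.22) → (154.71,65.30) → (146.72,47.32) → (127.15,45.24) (closed)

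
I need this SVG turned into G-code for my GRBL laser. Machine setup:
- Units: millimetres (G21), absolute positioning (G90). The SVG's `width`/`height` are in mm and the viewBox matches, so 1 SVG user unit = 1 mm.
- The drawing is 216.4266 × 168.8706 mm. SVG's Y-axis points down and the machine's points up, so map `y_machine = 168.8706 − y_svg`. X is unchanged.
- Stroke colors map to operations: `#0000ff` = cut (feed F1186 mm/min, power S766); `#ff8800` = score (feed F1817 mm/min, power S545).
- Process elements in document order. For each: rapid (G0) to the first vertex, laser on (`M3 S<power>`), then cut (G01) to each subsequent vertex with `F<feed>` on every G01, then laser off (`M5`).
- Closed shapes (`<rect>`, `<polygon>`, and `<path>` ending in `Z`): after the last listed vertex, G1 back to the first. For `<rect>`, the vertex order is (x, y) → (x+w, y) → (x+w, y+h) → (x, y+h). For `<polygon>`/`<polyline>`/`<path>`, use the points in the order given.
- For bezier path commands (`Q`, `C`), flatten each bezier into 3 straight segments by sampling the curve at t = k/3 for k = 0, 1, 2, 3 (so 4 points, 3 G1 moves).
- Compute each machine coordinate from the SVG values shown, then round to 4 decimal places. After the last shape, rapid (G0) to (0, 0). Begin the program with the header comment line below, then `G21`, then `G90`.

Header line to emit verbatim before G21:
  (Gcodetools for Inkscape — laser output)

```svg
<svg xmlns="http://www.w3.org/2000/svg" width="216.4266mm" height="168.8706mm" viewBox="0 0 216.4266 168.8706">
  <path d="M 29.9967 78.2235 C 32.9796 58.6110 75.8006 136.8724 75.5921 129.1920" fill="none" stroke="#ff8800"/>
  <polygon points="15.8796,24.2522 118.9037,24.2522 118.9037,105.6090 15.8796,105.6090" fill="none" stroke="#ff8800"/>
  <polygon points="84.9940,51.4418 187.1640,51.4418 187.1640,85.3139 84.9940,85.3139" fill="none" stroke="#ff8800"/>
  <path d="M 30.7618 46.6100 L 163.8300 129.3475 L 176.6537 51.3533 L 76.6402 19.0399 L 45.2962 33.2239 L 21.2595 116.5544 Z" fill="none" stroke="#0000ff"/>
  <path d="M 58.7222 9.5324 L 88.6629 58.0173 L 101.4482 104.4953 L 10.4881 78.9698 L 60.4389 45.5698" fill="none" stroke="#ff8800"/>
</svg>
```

(Gcodetools for Inkscape — laser output)
G21
G90
G0 X29.9967 Y90.6471
M3 S545
G01 X43.1898 Y84.4430 F1817
G01 X64.5266 Y53.8375 F1817
G01 X75.5921 Y39.6786 F1817
M5
G0 X15.8796 Y144.6184
M3 S545
G01 X118.9037 Y144.6184 F1817
G01 X118.9037 Y63.2616 F1817
G01 X15.8796 Y63.2616 F1817
G01 X15.8796 Y144.6184 F1817
M5
G0 X84.9940 Y117.4288
M3 S545
G01 X187.1640 Y117.4288 F1817
G01 X187.1640 Y83.5567 F1817
G01 X84.9940 Y83.5567 F1817
G01 X84.9940 Y117.4288 F1817
M5
G0 X30.7618 Y122.2606
M3 S766
G01 X163.8300 Y39.5231 F1186
G01 X176.6537 Y117.5173 F1186
G01 X76.6402 Y149.8307 F1186
G01 X45.2962 Y135.6467 F1186
G01 X21.2595 Y52.3162 F1186
G01 X30.7618 Y122.2606 F1186
M5
G0 X58.7222 Y159.3382
M3 S545
G01 X88.6629 Y110.8533 F1817
G01 X101.4482 Y64.3753 F1817
G01 X10.4881 Y89.9008 F1817
G01 X60.4389 Y123.3008 F1817
M5
G0 X0.0000 Y0.0000

1 u = 1 mm; y_m = 168.8706 − y.

[1] `<path>` cubic bezier, #ff8800→score S545 F1817: (29.9967,90.6471) → (43.1898,84.4430) → (64.5266,53.8375) → (75.5921,39.6786)

[2] `<polygon>` rectangle, #ff8800→score S545 F1817: (15.8796,144.6184) → (118.9037,144.6184) → (118.9037,63.2616) → (15.8796,63.2616) → (15.8796,144.6184) (closed)

[3] `<polygon>` rectangle, #ff8800→score S545 F1817: (84.9940,117.4288) → (187.1640,117.4288) → (187.1640,83.5567) → (84.9940,83.5567) → (84.9940,117.4288) (closed)

[4] `<path>` closed polygon, #0000ff→cut S766 F1186: (30.7618,122.2606) → (163.8300,39.5231) → (176.6537,117.5173) → (76.6402,149.8307) → (45.2962,135.6467) → (21.2595,52.3162) → (30.7618,122.2606) (closed)

[5] `<path>` open polyline, #ff8800→score S545 F1817: (58.7222,159.3382) → (88.6629,110.8533) → (101.4482,64.3753) → (10.4881,89.9008) → (60.4389,123.3008)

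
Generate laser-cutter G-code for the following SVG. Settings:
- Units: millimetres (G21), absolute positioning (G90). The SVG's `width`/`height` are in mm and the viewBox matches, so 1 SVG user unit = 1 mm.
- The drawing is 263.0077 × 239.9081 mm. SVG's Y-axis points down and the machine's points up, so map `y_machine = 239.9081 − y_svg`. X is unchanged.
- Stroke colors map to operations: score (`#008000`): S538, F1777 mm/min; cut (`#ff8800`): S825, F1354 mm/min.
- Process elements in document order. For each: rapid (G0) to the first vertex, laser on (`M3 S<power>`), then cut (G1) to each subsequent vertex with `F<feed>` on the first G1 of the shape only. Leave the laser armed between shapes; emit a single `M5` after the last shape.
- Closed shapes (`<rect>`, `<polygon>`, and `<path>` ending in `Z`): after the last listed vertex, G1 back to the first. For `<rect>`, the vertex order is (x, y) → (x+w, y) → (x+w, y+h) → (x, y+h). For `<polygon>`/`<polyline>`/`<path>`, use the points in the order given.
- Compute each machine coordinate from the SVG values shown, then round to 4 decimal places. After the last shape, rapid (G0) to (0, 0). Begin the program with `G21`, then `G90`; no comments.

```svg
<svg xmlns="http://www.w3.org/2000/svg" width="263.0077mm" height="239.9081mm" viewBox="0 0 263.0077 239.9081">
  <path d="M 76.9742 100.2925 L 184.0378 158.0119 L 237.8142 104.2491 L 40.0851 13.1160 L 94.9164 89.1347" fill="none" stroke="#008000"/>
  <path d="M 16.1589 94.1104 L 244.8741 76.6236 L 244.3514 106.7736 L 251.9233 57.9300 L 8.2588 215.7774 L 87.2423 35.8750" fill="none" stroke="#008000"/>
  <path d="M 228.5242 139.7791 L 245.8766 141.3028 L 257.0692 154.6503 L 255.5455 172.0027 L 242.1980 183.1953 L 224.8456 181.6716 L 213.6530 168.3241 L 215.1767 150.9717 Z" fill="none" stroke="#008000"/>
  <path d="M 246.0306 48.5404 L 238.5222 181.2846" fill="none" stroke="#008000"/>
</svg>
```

1 u = 1 mm; y_m = 239.9081 − y.

[1] `<path>` open polyline, #008000→score S538 F1777: (76.9742,139.6156) → (184.0378,81.8962) → (237.8142,135.6590) → (40.0851,226.7921) → (94.9164,150.7734)

[2] `<path>` open polyline, #008000→score S538 F1777: (16.1589,145.7977) → (244.8741,163.2845) → (244.3514,133.1345) → (251.9233,181.9781) → (8.2588,24.1307) → (87.2423,204.0331)

[3] `<path>` regular polygon, #008000→score S538 F1777: (228.5242,100.1290) → (245.8766,98.6053) → (257.0692,85.2578) → (255.5455,67.9054) → (242.1980,56.7128) → (224.8456,58.2365) → (213.6530,71.5840) → (215.1767,88.9364) → (228.5242,100.1290) (closed)

[4] `<path>` line segment, #008000→score S538 F1777: (246.0306,191.3677) → (238.5222,58.6235)

G21
G90
G0 X76.9742 Y139.6156
M3 S538
G1 X184.0378 Y81.8962 F1777
G1 X237.8142 Y135.6590
G1 X40.0851 Y226.7921
G1 X94.9164 Y150.7734
G0 X16.1589 Y145.7977
M3 S538
G1 X244.8741 Y163.2845 F1777
G1 X244.3514 Y133.1345
G1 X251.9233 Y181.9781
G1 X8.2588 Y24.1307
G1 X87.2423 Y204.0331
G0 X228.5242 Y100.1290
M3 S538
G1 X245.8766 Y98.6053 F1777
G1 X257.0692 Y85.2578
G1 X255.5455 Y67.9054
G1 X242.1980 Y56.7128
G1 X224.8456 Y58.2365
G1 X213.6530 Y71.5840
G1 X215.1767 Y88.9364
G1 X228.5242 Y100.1290
G0 X246.0306 Y191.3677
M3 S538
G1 X238.5222 Y58.6235 F1777
M5
G0 X0.0000 Y0.0000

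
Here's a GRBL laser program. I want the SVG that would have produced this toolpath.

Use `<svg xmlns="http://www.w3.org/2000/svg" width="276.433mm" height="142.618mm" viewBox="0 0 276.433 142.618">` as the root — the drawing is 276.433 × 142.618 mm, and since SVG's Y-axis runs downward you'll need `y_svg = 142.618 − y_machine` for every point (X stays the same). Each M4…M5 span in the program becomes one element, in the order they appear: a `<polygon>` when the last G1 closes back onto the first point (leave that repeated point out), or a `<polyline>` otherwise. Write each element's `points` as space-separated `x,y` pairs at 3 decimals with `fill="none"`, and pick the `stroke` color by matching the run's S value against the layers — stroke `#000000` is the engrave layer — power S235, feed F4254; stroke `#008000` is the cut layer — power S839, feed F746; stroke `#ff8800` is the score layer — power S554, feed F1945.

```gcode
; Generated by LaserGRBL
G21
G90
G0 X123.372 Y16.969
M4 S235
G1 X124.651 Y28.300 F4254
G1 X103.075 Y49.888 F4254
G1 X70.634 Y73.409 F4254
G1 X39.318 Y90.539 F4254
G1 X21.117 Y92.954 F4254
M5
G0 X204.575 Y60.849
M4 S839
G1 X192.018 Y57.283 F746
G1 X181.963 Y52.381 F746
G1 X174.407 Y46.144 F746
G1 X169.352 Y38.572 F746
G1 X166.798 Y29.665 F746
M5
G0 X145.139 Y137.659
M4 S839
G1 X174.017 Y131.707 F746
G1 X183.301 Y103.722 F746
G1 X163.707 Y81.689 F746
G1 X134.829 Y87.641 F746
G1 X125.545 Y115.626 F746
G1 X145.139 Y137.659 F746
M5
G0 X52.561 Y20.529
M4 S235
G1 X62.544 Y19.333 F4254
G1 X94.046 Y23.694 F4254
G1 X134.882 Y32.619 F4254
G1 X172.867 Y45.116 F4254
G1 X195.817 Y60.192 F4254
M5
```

Each laser-on run becomes one SVG element. Flip Y back into SVG space with y_svg = 142.618 − y_machine.

Run 1: the run's S235 means `#000000` (engrave). The run is open, so emit a `<polyline>` with points (Y-flipped): 123.372,125.649 124.651,114.318 103.075,92.730 70.634,69.209 39.318,52.079 21.117,49.664.

Run 2: power S839 maps to stroke `#008000` (cut). The run is open, so emit a `<polyline>` with points (Y-flipped): 204.575,81.769 192.018,85.335 181.963,90.237 174.407,96.474 169.352,104.046 166.798,112.953.

Run 3: the run's S839 means `#008000` (cut). The run returns to its start, so emit a `<polygon>` with points (Y-flipped): 145.139,4.959 174.017,10.911 183.301,38.896 163.707,60.929 134.829,54.977 125.545,26.992.

Run 4: S235 ⇒ engrave layer `#000000`. The run is open, so emit a `<polyline>` with points (Y-flipped): 52.561,122.089 62.544,123.285 94.046,118.924 134.882,109.999 172.867,97.502 195.817,82.426.

<svg xmlns="http://www.w3.org/2000/svg" width="276.433mm" height="142.618mm" viewBox="0 0 276.433 142.618">
  <polyline points="123.372,125.649 124.651,114.318 103.075,92.730 70.634,69.209 39.318,52.079 21.117,49.664" fill="none" stroke="#000000"/>
  <polyline points="204.575,81.769 192.018,85.335 181.963,90.237 174.407,96.474 169.352,104.046 166.798,112.953" fill="none" stroke="#008000"/>
  <polygon points="145.139,4.959 174.017,10.911 183.301,38.896 163.707,60.929 134.829,54.977 125.545,26.992" fill="none" stroke="#008000"/>
  <polyline points="52.561,122.089 62.544,123.285 94.046,118.924 134.882,109.999 172.867,97.502 195.817,82.426" fill="none" stroke="#000000"/>
</svg>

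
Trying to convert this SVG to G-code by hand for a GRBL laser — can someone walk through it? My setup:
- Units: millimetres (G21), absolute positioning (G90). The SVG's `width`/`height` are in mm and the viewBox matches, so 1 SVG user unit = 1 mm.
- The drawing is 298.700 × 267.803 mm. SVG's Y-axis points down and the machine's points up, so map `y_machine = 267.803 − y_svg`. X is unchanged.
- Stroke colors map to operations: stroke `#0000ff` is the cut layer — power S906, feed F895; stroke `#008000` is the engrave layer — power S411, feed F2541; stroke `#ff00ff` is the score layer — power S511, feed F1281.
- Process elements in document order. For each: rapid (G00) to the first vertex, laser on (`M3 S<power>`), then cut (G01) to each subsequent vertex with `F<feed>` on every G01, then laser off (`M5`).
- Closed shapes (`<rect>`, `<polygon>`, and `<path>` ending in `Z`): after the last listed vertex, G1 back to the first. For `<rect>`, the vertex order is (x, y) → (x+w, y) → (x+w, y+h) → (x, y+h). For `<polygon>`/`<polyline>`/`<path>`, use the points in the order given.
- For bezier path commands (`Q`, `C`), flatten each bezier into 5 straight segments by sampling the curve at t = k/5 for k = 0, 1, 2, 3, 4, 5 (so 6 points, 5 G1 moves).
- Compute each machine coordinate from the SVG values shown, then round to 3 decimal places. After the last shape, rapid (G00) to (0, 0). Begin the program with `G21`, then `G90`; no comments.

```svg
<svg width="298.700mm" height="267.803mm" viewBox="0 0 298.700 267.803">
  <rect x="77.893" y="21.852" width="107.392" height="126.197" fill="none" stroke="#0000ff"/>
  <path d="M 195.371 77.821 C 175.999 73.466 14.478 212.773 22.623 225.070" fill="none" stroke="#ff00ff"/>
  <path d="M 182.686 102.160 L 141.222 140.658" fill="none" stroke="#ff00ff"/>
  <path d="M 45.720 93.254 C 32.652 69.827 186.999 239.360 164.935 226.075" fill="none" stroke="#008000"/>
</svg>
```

Since the viewBox matches the mm dimensions, user units are millimetres directly. The only transform is the Y-flip y_m = 267.803 − y_svg.

Shape 1 is a rectangle drawn with `<rect>`. Its stroke #0000ff means cut at S906, F895. After flipping Y the toolpath is (77.893,245.951) → (185.285,245.951) → (185.285,119.754) → (77.893,119.754) → (77.893,245.951), returning to the start.

Shape 2 is a cubic bezier drawn with `<path>`. Its stroke #ff00ff means score at S511, F1281. After flipping Y the toolpath is (195.371,189.982) → (169.184,177.521) → (123.849,143.573) → (74.333,101.131) → (35.601,63.187) → (22.623,42.733).

Shape 3 is a line segment drawn with `<path>`. Its stroke #ff00ff means score at S511, F1281. After flipping Y the toolpath is (182.686,165.643) → (141.222,127.145).

Shape 4 is a cubic bezier drawn with `<path>`. Its stroke #008000 means engrave at S411, F2541. After flipping Y the toolpath is (45.720,174.549) → (55.218,168.456) → (88.393,134.090) → (128.739,89.489) → (159.755,52.689) → (164.935,41.728).

G21
G90
G00 X77.893 Y245.951
M3 S906
G01 X185.285 Y245.951 F895
G01 X185.285 Y119.754 F895
G01 X77.893 Y119.754 F895
G01 X77.893 Y245.951 F895
M5
G00 X195.371 Y189.982
M3 S511
G01 X169.184 Y177.521 F1281
G01 X123.849 Y143.573 F1281
G01 X74.333 Y101.131 F1281
G01 X35.601 Y63.187 F1281
G01 X22.623 Y42.733 F1281
M5
G00 X182.686 Y165.643
M3 S511
G01 X141.222 Y127.145 F1281
M5
G00 X45.720 Y174.549
M3 S411
G01 X55.218 Y168.456 F2541
G01 X88.393 Y134.090 F2541
G01 X128.739 Y89.489 F2541
G01 X159.755 Y52.689 F2541
G01 X164.935 Y41.728 F2541
M5
G00 X0.000 Y0.000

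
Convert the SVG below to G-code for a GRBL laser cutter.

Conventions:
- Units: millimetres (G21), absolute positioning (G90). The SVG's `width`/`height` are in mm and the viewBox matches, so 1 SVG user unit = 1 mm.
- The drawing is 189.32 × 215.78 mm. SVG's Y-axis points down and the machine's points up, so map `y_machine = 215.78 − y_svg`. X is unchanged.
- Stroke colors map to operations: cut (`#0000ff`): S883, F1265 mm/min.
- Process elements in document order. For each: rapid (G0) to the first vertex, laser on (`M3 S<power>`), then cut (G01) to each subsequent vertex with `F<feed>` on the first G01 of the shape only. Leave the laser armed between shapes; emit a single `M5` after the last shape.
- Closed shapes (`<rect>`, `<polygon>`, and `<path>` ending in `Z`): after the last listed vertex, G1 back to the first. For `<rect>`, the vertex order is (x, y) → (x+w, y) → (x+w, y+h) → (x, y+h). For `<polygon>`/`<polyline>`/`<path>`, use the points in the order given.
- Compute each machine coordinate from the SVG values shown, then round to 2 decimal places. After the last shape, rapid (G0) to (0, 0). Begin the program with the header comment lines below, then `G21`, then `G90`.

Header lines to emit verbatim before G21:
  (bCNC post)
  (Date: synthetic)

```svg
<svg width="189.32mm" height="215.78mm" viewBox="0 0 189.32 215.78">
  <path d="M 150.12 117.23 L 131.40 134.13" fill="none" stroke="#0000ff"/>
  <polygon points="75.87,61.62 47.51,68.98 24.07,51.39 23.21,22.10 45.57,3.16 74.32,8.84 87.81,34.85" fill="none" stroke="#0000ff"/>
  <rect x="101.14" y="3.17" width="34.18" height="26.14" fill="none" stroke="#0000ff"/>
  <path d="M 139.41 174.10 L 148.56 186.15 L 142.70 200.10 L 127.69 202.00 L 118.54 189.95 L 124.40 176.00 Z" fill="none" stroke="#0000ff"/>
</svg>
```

viewBox `0 0 189.32 215.78` with mm width/height → 1 unit = 1 mm. Flip: y_m = 215.78 − y_svg.

**Shape 1** — `<path>` line segment, stroke `#0000ff` → cut (S883, F1265). Machine vertices: (150.12,98.55) → (131.40,81.65). Open path.

**Shape 2** — `<polygon>` regular polygon, stroke `#0000ff` → cut (S883, F1265). Machine vertices: (75.87,154.16) → (47.51,146.80) → (24.07,164.39) → (23.21,193.68) → (45.57,212.62) → (74.32,206.94) → (87.81,180.93) → (75.87,154.16). Closed: final G1 returns to the first vertex.

**Shape 3** — `<rect>` rectangle, stroke `#0000ff` → cut (S883, F1265). Machine vertices: (101.14,212.61) → (135.32,212.61) → (135.32,186.47) → (101.14,186.47) → (101.14,212.61). Closed: final G1 returns to the first vertex.

**Shape 4** — `<path>` regular polygon, stroke `#0000ff` → cut (S883, F1265). Machine vertices: (139.41,41.68) → (148.56,29.63) → (142.70,15.68) → (127.69,13.78) → (118.54,25.83) → (124.40,39.78) → (139.41,41.68). Closed: final G1 returns to the first vertex.

(bCNC post)
(Date: synthetic)
G21
G90
G0 X150.12 Y98.55
M3 S883
G01 X131.40 Y81.65 F1265
G0 X75.87 Y154.16
M3 S883
G01 X47.51 Y146.80 F1265
G01 X24.07 Y164.39
G01 X23.21 Y193.68
G01 X45.57 Y212.62
G01 X74.32 Y206.94
G01 X87.81 Y180.93
G01 X75.87 Y154.16
G0 X101.14 Y212.61
M3 S883
G01 X135.32 Y212.61 F1265
G01 X135.32 Y186.47
G01 X101.14 Y186.47
G01 X101.14 Y212.61
G0 X139.41 Y41.68
M3 S883
G01 X148.56 Y29.63 F1265
G01 X142.70 Y15.68
G01 X127.69 Y13.78
G01 X118.54 Y25.83
G01 X124.40 Y39.78
G01 X139.41 Y41.68
M5
G0 X0.00 Y0.00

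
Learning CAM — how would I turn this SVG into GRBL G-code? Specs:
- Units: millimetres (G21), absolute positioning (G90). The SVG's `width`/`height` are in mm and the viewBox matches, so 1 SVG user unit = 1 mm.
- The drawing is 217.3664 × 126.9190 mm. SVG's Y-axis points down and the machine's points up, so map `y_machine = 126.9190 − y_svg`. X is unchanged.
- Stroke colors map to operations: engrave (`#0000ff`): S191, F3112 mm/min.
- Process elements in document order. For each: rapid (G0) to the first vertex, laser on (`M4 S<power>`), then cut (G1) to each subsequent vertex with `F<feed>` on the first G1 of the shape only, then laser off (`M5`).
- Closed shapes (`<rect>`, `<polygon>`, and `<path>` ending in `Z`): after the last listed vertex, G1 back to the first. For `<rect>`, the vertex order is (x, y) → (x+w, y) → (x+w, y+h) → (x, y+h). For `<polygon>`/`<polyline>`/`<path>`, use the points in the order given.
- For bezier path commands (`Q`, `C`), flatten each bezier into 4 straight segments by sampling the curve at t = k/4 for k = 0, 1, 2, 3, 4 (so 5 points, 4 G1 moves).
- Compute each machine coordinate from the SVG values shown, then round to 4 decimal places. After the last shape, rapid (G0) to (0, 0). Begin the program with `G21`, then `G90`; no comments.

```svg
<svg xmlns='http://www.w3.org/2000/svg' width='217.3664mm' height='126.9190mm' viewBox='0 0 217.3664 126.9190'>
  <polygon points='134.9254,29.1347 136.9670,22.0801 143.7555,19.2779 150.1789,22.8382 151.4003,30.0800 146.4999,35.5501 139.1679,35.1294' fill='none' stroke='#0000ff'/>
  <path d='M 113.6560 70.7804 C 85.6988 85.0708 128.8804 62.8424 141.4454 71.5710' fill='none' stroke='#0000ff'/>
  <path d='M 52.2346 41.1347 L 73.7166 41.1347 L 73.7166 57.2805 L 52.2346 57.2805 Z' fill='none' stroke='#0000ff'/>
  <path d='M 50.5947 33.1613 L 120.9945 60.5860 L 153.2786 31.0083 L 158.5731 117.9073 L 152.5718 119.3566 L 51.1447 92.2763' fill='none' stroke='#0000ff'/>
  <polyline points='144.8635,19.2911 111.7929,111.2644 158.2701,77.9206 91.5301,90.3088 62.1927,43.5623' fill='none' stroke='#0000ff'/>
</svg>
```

Since the viewBox matches the mm dimensions, user units are millimetres directly. The only transform is the Y-flip y_m = 126.9190 − y_svg.

Shape 1 is a regular polygon drawn with `<polygon>`. Its stroke #0000ff means engrave at S191, F3112. After flipping Y the toolpath is (134.9254,97.7843) → (136.9670,104.8389) → (143.7555,107.6411) → (150.1789,104.0808) → (151.4003,96.8390) → (146.4999,91.3689) → (139.1679,91.7896) → (134.9254,97.7843), returning to the start.

Shape 2 is a cubic bezier drawn with `<path>`. Its stroke #0000ff means engrave at S191, F3112. After flipping Y the toolpath is (113.6560,56.1386) → (104.4367,51.2138) → (112.3549,53.6576) → (127.8710,57.1443) → (141.4454,55.3480).

Shape 3 is a rectangle drawn with `<path>`. Its stroke #0000ff means engrave at S191, F3112. After flipping Y the toolpath is (52.2346,85.7843) → (73.7166,85.7843) → (73.7166,69.6385) → (52.2346,69.6385) → (52.2346,85.7843), returning to the start.

Shape 4 is a open polyline drawn with `<path>`. Its stroke #0000ff means engrave at S191, F3112. After flipping Y the toolpath is (50.5947,93.7577) → (120.9945,66.3330) → (153.2786,95.9107) → (158.5731,9.0117) → (152.5718,7.5624) → (51.1447,34.6427).

Shape 5 is a open polyline drawn with `<polyline>`. Its stroke #0000ff means engrave at S191, F3112. After flipping Y the toolpath is (144.8635,107.6279) → (111.7929,15.6546) → (158.2701,48.9984) → (91.5301,36.6102) → (62.1927,83.3567).

G21
G90
G0 X134.9254 Y97.7843
M4 S191
G1 X136.9670 Y104.8389 F3112
G1 X143.7555 Y107.6411
G1 X150.1789 Y104.0808
G1 X151.4003 Y96.8390
G1 X146.4999 Y91.3689
G1 X139.1679 Y91.7896
G1 X134.9254 Y97.7843
M5
G0 X113.6560 Y56.1386
M4 S191
G1 X104.4367 Y51.2138 F3112
G1 X112.3549 Y53.6576
G1 X127.8710 Y57.1443
G1 X141.4454 Y55.3480
M5
G0 X52.2346 Y85.7843
M4 S191
G1 X73.7166 Y85.7843 F3112
G1 X73.7166 Y69.6385
G1 X52.2346 Y69.6385
G1 X52.2346 Y85.7843
M5
G0 X50.5947 Y93.7577
M4 S191
G1 X120.9945 Y66.3330 F3112
G1 X153.2786 Y95.9107
G1 X158.5731 Y9.0117
G1 X152.5718 Y7.5624
G1 X51.1447 Y34.6427
M5
G0 X144.8635 Y107.6279
M4 S191
G1 X111.7929 Y15.6546 F3112
G1 X158.2701 Y48.9984
G1 X91.5301 Y36.6102
G1 X62.1927 Y83.3567
M5
G0 X0.0000 Y0.0000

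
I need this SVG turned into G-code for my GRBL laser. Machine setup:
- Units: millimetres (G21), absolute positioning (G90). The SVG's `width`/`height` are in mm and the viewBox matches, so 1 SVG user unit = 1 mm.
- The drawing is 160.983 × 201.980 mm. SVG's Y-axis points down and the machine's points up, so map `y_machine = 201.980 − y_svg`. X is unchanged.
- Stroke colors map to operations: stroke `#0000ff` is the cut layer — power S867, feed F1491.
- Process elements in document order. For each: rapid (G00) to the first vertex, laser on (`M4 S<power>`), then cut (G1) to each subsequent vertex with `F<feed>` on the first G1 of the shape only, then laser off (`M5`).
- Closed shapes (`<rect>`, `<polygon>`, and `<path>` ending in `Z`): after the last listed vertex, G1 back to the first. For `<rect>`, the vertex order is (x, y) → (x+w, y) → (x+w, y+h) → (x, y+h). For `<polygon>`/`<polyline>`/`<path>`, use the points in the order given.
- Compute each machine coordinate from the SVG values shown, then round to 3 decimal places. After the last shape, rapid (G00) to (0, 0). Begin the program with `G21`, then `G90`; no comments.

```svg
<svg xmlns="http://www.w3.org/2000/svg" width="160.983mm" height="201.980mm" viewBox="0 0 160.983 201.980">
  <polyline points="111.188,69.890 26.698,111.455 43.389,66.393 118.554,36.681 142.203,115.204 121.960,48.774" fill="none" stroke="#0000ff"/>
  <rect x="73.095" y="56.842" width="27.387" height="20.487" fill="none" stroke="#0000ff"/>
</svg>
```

G21
G90
G00 X111.188 Y132.090
M4 S867
G1 X26.698 Y90.525 F1491
G1 X43.389 Y135.587
G1 X118.554 Y165.299
G1 X142.203 Y86.776
G1 X121.960 Y153.206
M5
G00 X73.095 Y145.138
M4 S867
G1 X100.482 Y145.138 F1491
G1 X100.482 Y124.651
G1 X73.095 Y124.651
G1 X73.095 Y145.138
M5
G00 X0.000 Y0.000

1 u = 1 mm; y_m = 201.980 − y.

[1] `<polyline>` open polyline, #0000ff→cut S867 F1491: (111.188,132.090) → (26.698,90.525) → (43.389,135.587) → (118.554,165.299) → (142.203,86.776) → (121.960,153.206)

[2] `<rect>` rectangle, #0000ff→cut S867 F1491: (73.095,145.138) → (100.482,145.138) → (100.482,124.651) → (73.095,124.651) → (73.095,145.138) (closed)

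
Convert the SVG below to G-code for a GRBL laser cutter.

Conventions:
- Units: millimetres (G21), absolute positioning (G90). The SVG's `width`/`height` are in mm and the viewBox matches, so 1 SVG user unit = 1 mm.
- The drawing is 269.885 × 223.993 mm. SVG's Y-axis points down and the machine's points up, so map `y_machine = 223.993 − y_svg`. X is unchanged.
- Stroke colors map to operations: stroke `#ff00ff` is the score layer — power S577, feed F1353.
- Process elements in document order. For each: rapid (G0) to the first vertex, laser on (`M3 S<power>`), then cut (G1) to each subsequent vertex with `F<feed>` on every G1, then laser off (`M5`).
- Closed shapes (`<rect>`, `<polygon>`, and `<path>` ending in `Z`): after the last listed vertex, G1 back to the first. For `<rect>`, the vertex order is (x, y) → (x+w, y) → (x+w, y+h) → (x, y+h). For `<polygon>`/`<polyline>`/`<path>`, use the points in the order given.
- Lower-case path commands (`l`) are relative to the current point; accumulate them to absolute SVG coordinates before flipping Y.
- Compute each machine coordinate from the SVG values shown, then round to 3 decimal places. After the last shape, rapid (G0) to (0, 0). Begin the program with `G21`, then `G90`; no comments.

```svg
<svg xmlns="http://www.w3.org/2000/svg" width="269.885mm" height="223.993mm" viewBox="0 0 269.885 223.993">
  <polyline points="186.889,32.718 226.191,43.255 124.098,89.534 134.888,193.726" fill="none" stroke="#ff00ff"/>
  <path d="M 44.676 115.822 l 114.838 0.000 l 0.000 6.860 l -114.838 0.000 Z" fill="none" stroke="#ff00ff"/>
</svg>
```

G21
G90
G0 X186.889 Y191.275
M3 S577
G1 X226.191 Y180.738 F1353
G1 X124.098 Y134.459 F1353
G1 X134.888 Y30.267 F1353
M5
G0 X44.676 Y108.171
M3 S577
G1 X159.514 Y108.171 F1353
G1 X159.514 Y101.311 F1353
G1 X44.676 Y101.311 F1353
G1 X44.676 Y108.171 F1353
M5
G0 X0.000 Y0.000

viewBox `0 0 269.885 223.993` with mm width/height → 1 unit = 1 mm. Flip: y_m = 223.993 − y_svg.

**Shape 1** — `<polyline>` open polyline, stroke `#ff00ff` → score (S577, F1353). Machine vertices: (186.889,191.275) → (226.191,180.738) → (124.098,134.459) → (134.888,30.267). Open path.

**Shape 2** — `<path>` rectangle, stroke `#ff00ff` → score (S577, F1353). Machine vertices: (44.676,108.171) → (159.514,108.171) → (159.514,101.311) → (44.676,101.311) → (44.676,108.171). Closed: final G1 returns to the first vertex.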